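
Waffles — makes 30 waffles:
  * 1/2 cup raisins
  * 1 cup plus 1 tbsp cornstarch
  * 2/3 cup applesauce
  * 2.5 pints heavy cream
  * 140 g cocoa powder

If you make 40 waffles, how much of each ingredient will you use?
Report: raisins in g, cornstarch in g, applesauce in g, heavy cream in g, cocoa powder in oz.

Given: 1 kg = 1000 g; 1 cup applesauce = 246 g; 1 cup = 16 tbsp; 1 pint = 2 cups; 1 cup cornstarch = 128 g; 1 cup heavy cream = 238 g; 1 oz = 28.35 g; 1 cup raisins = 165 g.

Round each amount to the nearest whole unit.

raisins: 110 g; cornstarch: 181 g; applesauce: 219 g; heavy cream: 1587 g; cocoa powder: 7 oz

Scaling factor: 40/30 = 4/3.
raisins: 0.5 cup × 4/3 × 165 g/cup = 110 g
cornstarch: (1 cup + 1 tbsp = 1.0625 cup) × 4/3 × 128 g/cup ≈ 181 g
applesauce: 2/3 cup × 4/3 × 246 g/cup ≈ 219 g
heavy cream: 2.5 pint × 4/3 × 2 cup/pint × 238 g/cup ≈ 1587 g
cocoa powder: 140 g × 4/3 ÷ 28.35 g/oz ≈ 7 oz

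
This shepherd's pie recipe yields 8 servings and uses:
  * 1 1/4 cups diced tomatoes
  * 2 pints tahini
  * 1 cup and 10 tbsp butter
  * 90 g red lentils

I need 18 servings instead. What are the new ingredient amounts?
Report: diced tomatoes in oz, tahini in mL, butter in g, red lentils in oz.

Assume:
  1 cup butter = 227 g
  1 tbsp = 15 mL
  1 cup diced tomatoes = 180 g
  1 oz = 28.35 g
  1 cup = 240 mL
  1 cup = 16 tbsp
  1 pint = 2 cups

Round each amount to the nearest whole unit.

Scaling factor: 18/8 = 9/4 = 2.25.
diced tomatoes: 1.25 cup × 9/4 × 180 g/cup ÷ 28.35 g/oz ≈ 18 oz
tahini: 2 pint × 9/4 × 2 cup/pint × 240 mL/cup = 2160 mL
butter: (1 cup + 10 tbsp = 1.625 cup) × 9/4 × 227 g/cup ≈ 830 g
red lentils: 90 g × 9/4 ÷ 28.35 g/oz ≈ 7 oz

diced tomatoes: 18 oz; tahini: 2160 mL; butter: 830 g; red lentils: 7 oz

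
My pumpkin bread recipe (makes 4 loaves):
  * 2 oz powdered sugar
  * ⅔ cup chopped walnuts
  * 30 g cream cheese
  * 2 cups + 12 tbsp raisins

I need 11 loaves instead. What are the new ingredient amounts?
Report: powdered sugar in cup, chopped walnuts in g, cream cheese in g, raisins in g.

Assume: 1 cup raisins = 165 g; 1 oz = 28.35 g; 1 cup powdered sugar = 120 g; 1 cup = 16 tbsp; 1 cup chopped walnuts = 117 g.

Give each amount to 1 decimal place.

Scaling factor: 11/4 = 2.75.
powdered sugar: 2 oz × 11/4 × 28.35 g/oz ÷ 120 g/cup ≈ 1.3 cup
chopped walnuts: 2/3 cup × 11/4 × 117 g/cup = 214.5 g
cream cheese: 30 g × 11/4 = 82.5 g
raisins: (2 cup + 12 tbsp = 2.75 cup) × 11/4 × 165 g/cup ≈ 1247.8 g

powdered sugar: 1.3 cup; chopped walnuts: 214.5 g; cream cheese: 82.5 g; raisins: 1247.8 g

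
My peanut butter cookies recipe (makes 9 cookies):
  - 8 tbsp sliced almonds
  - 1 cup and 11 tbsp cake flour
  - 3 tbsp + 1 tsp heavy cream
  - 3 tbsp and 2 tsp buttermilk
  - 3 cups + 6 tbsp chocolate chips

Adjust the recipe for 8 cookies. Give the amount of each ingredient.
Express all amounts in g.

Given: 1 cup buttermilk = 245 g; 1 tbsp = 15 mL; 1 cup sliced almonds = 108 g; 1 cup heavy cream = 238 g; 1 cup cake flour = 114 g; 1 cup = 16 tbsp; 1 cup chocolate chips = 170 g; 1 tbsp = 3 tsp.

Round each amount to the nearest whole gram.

sliced almonds: 48 g; cake flour: 171 g; heavy cream: 44 g; buttermilk: 50 g; chocolate chips: 510 g

Scaling factor: 8/9.
sliced almonds: 8 tbsp × 8/9 ÷ 16 tbsp/cup × 108 g/cup = 48 g
cake flour: (1 cup + 11 tbsp = 1.6875 cup) × 8/9 × 114 g/cup = 171 g
heavy cream: (3 tbsp + 1 tsp = 10/3 tbsp) × 8/9 ÷ 16 tbsp/cup × 238 g/cup ≈ 44 g
buttermilk: (3 tbsp + 2 tsp = 11/3 tbsp) × 8/9 ÷ 16 tbsp/cup × 245 g/cup ≈ 50 g
chocolate chips: (3 cup + 6 tbsp = 3.375 cup) × 8/9 × 170 g/cup = 510 g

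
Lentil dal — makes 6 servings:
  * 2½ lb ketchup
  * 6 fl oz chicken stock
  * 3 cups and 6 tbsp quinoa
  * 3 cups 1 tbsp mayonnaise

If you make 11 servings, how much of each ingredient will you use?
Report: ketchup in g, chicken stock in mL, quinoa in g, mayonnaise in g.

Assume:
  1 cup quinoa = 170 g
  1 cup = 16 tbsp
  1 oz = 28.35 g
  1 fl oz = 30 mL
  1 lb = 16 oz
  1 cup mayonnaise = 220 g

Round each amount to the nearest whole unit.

ketchup: 2079 g; chicken stock: 330 mL; quinoa: 1052 g; mayonnaise: 1235 g

Scaling factor: 11/6.
ketchup: 2.5 lb × 11/6 × 16 oz/lb × 28.35 g/oz = 2079 g
chicken stock: 6 fl oz × 11/6 × 30 mL/fl oz = 330 mL
quinoa: (3 cup + 6 tbsp = 3.375 cup) × 11/6 × 170 g/cup ≈ 1052 g
mayonnaise: (3 cup + 1 tbsp = 3.0625 cup) × 11/6 × 220 g/cup ≈ 1235 g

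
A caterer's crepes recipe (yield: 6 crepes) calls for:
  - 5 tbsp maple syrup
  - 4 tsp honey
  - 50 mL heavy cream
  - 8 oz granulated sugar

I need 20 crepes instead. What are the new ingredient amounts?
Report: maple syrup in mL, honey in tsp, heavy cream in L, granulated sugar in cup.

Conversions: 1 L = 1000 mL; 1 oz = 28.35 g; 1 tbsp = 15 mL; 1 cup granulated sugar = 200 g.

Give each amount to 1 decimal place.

Scaling factor: 20/6 = 10/3.
maple syrup: 5 tbsp × 10/3 × 15 mL/tbsp = 250.0 mL
honey: 4 tsp × 10/3 ≈ 13.3 tsp
heavy cream: 50 mL × 10/3 ÷ 1000 mL/L ≈ 0.2 L
granulated sugar: 8 oz × 10/3 × 28.35 g/oz ÷ 200 g/cup ≈ 3.8 cup

maple syrup: 250.0 mL; honey: 13.3 tsp; heavy cream: 0.2 L; granulated sugar: 3.8 cup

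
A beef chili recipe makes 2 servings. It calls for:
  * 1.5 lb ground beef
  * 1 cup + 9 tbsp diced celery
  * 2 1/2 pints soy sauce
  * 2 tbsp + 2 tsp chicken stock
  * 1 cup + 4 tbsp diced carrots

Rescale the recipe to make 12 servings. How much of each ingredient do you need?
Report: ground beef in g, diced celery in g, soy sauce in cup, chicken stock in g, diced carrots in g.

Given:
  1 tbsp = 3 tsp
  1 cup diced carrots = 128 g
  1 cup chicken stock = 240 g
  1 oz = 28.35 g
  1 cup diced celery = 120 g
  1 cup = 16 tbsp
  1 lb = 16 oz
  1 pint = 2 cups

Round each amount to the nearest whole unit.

ground beef: 4082 g; diced celery: 1125 g; soy sauce: 30 cup; chicken stock: 240 g; diced carrots: 960 g

Scaling factor: 12/2 = 6.
ground beef: 1.5 lb × 6 × 16 oz/lb × 28.35 g/oz ≈ 4082 g
diced celery: (1 cup + 9 tbsp = 1.5625 cup) × 6 × 120 g/cup = 1125 g
soy sauce: 2.5 pint × 6 × 2 cup/pint = 30 cup
chicken stock: (2 tbsp + 2 tsp = 8/3 tbsp) × 6 ÷ 16 tbsp/cup × 240 g/cup = 240 g
diced carrots: (1 cup + 4 tbsp = 1.25 cup) × 6 × 128 g/cup = 960 g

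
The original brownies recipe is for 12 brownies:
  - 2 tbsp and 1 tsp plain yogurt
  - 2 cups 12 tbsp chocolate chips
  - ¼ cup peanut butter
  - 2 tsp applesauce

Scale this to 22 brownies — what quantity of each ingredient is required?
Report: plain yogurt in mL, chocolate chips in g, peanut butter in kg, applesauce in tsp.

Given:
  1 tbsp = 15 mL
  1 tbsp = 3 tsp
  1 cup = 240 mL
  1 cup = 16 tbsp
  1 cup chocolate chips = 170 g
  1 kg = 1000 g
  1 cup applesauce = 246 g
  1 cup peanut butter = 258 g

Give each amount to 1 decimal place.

Scaling factor: 22/12 = 11/6.
plain yogurt: (2 tbsp + 1 tsp = 7/3 tbsp) × 11/6 × 15 mL/tbsp ≈ 64.2 mL
chocolate chips: (2 cup + 12 tbsp = 2.75 cup) × 11/6 × 170 g/cup ≈ 857.1 g
peanut butter: 0.25 cup × 11/6 × 258 g/cup ÷ 1000 g/kg ≈ 0.1 kg
applesauce: 2 tsp × 11/6 ≈ 3.7 tsp

plain yogurt: 64.2 mL; chocolate chips: 857.1 g; peanut butter: 0.1 kg; applesauce: 3.7 tsp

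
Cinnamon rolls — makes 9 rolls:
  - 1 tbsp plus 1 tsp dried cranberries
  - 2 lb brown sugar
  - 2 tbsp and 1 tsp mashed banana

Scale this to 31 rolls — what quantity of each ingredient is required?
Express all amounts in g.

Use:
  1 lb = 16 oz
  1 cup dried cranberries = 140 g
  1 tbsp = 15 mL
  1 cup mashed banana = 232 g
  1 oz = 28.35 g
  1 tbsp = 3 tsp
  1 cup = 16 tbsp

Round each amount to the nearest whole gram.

Scaling factor: 31/9.
dried cranberries: (1 tbsp + 1 tsp = 4/3 tbsp) × 31/9 ÷ 16 tbsp/cup × 140 g/cup ≈ 40 g
brown sugar: 2 lb × 31/9 × 16 oz/lb × 28.35 g/oz ≈ 3125 g
mashed banana: (2 tbsp + 1 tsp = 7/3 tbsp) × 31/9 ÷ 16 tbsp/cup × 232 g/cup ≈ 117 g

dried cranberries: 40 g; brown sugar: 3125 g; mashed banana: 117 g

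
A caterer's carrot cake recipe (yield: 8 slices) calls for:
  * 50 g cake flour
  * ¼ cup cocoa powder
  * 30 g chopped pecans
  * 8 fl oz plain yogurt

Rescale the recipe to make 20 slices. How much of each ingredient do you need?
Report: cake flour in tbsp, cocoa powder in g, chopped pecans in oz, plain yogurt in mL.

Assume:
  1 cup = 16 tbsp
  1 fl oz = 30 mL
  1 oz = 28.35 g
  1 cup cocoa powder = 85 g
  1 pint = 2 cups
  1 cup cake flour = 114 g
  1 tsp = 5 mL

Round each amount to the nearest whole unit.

Scaling factor: 20/8 = 5/2 = 2.5.
cake flour: 50 g × 5/2 ÷ 114 g/cup × 16 tbsp/cup ≈ 18 tbsp
cocoa powder: 0.25 cup × 5/2 × 85 g/cup ≈ 53 g
chopped pecans: 30 g × 5/2 ÷ 28.35 g/oz ≈ 3 oz
plain yogurt: 8 fl oz × 5/2 × 30 mL/fl oz = 600 mL

cake flour: 18 tbsp; cocoa powder: 53 g; chopped pecans: 3 oz; plain yogurt: 600 mL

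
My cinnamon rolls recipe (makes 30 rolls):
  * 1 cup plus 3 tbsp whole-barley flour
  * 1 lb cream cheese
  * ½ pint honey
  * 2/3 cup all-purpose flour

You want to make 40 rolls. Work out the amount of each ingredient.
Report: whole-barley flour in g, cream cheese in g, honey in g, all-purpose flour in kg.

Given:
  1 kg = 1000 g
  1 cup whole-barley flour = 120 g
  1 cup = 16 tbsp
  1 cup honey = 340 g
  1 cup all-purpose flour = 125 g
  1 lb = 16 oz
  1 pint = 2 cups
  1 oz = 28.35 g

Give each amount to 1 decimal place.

whole-barley flour: 190.0 g; cream cheese: 604.8 g; honey: 453.3 g; all-purpose flour: 0.1 kg

Scaling factor: 40/30 = 4/3.
whole-barley flour: (1 cup + 3 tbsp = 1.1875 cup) × 4/3 × 120 g/cup = 190.0 g
cream cheese: 1 lb × 4/3 × 16 oz/lb × 28.35 g/oz = 604.8 g
honey: 0.5 pint × 4/3 × 2 cup/pint × 340 g/cup ≈ 453.3 g
all-purpose flour: 2/3 cup × 4/3 × 125 g/cup ÷ 1000 g/kg ≈ 0.1 kg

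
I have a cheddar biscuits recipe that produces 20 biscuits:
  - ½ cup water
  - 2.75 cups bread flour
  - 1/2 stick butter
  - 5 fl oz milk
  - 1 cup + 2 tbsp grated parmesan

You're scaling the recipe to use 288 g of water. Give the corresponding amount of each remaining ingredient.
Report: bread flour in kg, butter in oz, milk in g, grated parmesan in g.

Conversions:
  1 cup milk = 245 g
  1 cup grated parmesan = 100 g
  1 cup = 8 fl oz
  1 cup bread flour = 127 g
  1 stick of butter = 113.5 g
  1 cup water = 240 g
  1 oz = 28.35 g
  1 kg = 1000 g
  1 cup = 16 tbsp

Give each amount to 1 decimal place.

bread flour: 0.8 kg; butter: 4.8 oz; milk: 367.5 g; grated parmesan: 270.0 g

The original recipe has 120 g of water, so the scaling factor is 288 ÷ 120 = 12/5 = 2.4.
bread flour: 2.75 cup × 12/5 × 127 g/cup ÷ 1000 g/kg ≈ 0.8 kg
butter: 0.5 stick × 12/5 × 113.5 g/stick ÷ 28.35 g/oz ≈ 4.8 oz
milk: 5 fl oz × 12/5 ÷ 8 fl oz/cup × 245 g/cup = 367.5 g
grated parmesan: (1 cup + 2 tbsp = 1.125 cup) × 12/5 × 100 g/cup = 270.0 g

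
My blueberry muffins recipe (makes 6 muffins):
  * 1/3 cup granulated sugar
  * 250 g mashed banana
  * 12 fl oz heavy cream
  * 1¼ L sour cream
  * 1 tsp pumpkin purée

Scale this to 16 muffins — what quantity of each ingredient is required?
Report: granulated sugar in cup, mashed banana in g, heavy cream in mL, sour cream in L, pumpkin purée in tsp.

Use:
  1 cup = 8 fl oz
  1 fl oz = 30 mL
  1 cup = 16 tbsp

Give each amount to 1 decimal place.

granulated sugar: 0.9 cup; mashed banana: 666.7 g; heavy cream: 960.0 mL; sour cream: 3.3 L; pumpkin purée: 2.7 tsp

Scaling factor: 16/6 = 8/3.
granulated sugar: 1/3 cup × 8/3 ≈ 0.9 cup
mashed banana: 250 g × 8/3 ≈ 666.7 g
heavy cream: 12 fl oz × 8/3 × 30 mL/fl oz = 960.0 mL
sour cream: 1.25 L × 8/3 ≈ 3.3 L
pumpkin purée: 1 tsp × 8/3 ≈ 2.7 tsp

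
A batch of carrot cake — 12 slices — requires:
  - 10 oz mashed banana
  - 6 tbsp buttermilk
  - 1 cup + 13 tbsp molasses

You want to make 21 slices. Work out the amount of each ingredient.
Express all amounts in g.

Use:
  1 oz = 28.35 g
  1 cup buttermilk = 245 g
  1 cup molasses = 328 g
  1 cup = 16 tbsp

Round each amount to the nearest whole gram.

mashed banana: 496 g; buttermilk: 161 g; molasses: 1040 g

Scaling factor: 21/12 = 7/4 = 1.75.
mashed banana: 10 oz × 7/4 × 28.35 g/oz ≈ 496 g
buttermilk: 6 tbsp × 7/4 ÷ 16 tbsp/cup × 245 g/cup ≈ 161 g
molasses: (1 cup + 13 tbsp = 1.8125 cup) × 7/4 × 328 g/cup ≈ 1040 g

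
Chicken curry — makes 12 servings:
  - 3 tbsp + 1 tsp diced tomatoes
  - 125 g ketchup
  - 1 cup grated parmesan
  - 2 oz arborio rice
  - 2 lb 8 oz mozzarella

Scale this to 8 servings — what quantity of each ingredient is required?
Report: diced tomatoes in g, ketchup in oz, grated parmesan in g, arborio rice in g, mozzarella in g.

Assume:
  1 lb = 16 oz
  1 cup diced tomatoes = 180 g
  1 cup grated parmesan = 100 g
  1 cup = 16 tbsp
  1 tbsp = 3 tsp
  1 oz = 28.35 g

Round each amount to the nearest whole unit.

diced tomatoes: 25 g; ketchup: 3 oz; grated parmesan: 67 g; arborio rice: 38 g; mozzarella: 756 g

Scaling factor: 8/12 = 2/3.
diced tomatoes: (3 tbsp + 1 tsp = 10/3 tbsp) × 2/3 ÷ 16 tbsp/cup × 180 g/cup = 25 g
ketchup: 125 g × 2/3 ÷ 28.35 g/oz ≈ 3 oz
grated parmesan: 1 cup × 2/3 × 100 g/cup ≈ 67 g
arborio rice: 2 oz × 2/3 × 28.35 g/oz ≈ 38 g
mozzarella: (2 lb + 8 oz = 2.5 lb) × 2/3 × 16 oz/lb × 28.35 g/oz = 756 g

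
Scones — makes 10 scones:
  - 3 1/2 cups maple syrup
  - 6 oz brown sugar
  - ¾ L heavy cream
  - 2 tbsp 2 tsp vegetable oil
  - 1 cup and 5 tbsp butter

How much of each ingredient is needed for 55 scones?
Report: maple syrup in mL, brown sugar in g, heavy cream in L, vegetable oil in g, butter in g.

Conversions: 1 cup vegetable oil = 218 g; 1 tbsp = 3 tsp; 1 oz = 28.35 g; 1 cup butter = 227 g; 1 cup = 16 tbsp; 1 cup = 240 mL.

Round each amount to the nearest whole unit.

Scaling factor: 55/10 = 11/2 = 5.5.
maple syrup: 3.5 cup × 11/2 × 240 mL/cup = 4620 mL
brown sugar: 6 oz × 11/2 × 28.35 g/oz ≈ 936 g
heavy cream: 0.75 L × 11/2 ≈ 4 L
vegetable oil: (2 tbsp + 2 tsp = 8/3 tbsp) × 11/2 ÷ 16 tbsp/cup × 218 g/cup ≈ 200 g
butter: (1 cup + 5 tbsp = 1.3125 cup) × 11/2 × 227 g/cup ≈ 1639 g

maple syrup: 4620 mL; brown sugar: 936 g; heavy cream: 4 L; vegetable oil: 200 g; butter: 1639 g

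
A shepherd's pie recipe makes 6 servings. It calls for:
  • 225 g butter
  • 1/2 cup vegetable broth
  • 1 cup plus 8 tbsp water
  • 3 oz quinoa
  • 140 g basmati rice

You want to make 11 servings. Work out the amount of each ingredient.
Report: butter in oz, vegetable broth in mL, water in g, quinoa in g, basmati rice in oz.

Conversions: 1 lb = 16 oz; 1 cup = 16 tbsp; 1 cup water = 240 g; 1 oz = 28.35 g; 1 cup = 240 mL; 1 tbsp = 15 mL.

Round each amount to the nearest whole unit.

Scaling factor: 11/6.
butter: 225 g × 11/6 ÷ 28.35 g/oz ≈ 15 oz
vegetable broth: 0.5 cup × 11/6 × 240 mL/cup = 220 mL
water: (1 cup + 8 tbsp = 1.5 cup) × 11/6 × 240 g/cup = 660 g
quinoa: 3 oz × 11/6 × 28.35 g/oz ≈ 156 g
basmati rice: 140 g × 11/6 ÷ 28.35 g/oz ≈ 9 oz

butter: 15 oz; vegetable broth: 220 mL; water: 660 g; quinoa: 156 g; basmati rice: 9 oz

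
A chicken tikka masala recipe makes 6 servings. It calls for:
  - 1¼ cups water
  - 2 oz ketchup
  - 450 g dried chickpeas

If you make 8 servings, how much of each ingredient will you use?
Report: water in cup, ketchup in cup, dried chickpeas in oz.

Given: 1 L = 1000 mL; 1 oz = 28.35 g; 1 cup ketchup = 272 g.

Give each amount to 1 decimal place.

water: 1.7 cup; ketchup: 0.3 cup; dried chickpeas: 21.2 oz

Scaling factor: 8/6 = 4/3.
water: 1.25 cup × 4/3 ≈ 1.7 cup
ketchup: 2 oz × 4/3 × 28.35 g/oz ÷ 272 g/cup ≈ 0.3 cup
dried chickpeas: 450 g × 4/3 ÷ 28.35 g/oz ≈ 21.2 oz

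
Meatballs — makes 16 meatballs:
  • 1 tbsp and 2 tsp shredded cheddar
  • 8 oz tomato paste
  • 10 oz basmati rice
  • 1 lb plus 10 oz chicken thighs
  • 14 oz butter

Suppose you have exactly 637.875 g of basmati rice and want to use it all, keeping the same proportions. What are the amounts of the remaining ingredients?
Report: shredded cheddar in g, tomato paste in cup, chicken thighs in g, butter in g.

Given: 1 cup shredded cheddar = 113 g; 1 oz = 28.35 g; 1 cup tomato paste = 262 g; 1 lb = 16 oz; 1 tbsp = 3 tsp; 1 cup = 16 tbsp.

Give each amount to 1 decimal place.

The original recipe has 283.5 g of basmati rice, so the scaling factor is 637.875 ÷ 283.5 = 9/4 = 2.25.
shredded cheddar: (1 tbsp + 2 tsp = 5/3 tbsp) × 9/4 ÷ 16 tbsp/cup × 113 g/cup ≈ 26.5 g
tomato paste: 8 oz × 9/4 × 28.35 g/oz ÷ 262 g/cup ≈ 1.9 cup
chicken thighs: (1 lb + 10 oz = 1.625 lb) × 9/4 × 16 oz/lb × 28.35 g/oz ≈ 1658.5 g
butter: 14 oz × 9/4 × 28.35 g/oz ≈ 893.0 g

shredded cheddar: 26.5 g; tomato paste: 1.9 cup; chicken thighs: 1658.5 g; butter: 893.0 g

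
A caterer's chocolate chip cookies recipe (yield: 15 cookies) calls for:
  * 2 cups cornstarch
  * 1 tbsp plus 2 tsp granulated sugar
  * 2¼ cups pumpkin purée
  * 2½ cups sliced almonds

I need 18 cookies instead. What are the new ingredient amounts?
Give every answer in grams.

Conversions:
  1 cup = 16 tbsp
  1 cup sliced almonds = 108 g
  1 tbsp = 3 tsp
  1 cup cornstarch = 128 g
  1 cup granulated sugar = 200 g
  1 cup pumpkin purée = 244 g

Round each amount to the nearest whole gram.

Scaling factor: 18/15 = 6/5 = 1.2.
cornstarch: 2 cup × 6/5 × 128 g/cup ≈ 307 g
granulated sugar: (1 tbsp + 2 tsp = 5/3 tbsp) × 6/5 ÷ 16 tbsp/cup × 200 g/cup = 25 g
pumpkin purée: 2.25 cup × 6/5 × 244 g/cup ≈ 659 g
sliced almonds: 2.5 cup × 6/5 × 108 g/cup = 324 g

cornstarch: 307 g; granulated sugar: 25 g; pumpkin purée: 659 g; sliced almonds: 324 g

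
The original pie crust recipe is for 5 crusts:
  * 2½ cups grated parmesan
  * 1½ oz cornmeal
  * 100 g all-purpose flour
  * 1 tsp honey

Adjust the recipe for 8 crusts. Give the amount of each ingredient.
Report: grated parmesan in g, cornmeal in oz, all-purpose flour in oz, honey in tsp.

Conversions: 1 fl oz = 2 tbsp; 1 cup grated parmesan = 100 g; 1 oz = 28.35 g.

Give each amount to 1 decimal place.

Scaling factor: 8/5 = 1.6.
grated parmesan: 2.5 cup × 8/5 × 100 g/cup = 400.0 g
cornmeal: 1.5 oz × 8/5 = 2.4 oz
all-purpose flour: 100 g × 8/5 ÷ 28.35 g/oz ≈ 5.6 oz
honey: 1 tsp × 8/5 = 1.6 tsp

grated parmesan: 400.0 g; cornmeal: 2.4 oz; all-purpose flour: 5.6 oz; honey: 1.6 tsp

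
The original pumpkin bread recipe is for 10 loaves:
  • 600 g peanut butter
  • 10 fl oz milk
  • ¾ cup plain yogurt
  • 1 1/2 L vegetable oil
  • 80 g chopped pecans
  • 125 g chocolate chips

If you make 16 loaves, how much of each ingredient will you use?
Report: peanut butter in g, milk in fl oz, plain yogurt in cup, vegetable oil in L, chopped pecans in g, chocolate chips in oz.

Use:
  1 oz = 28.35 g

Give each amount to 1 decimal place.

peanut butter: 960.0 g; milk: 16.0 fl oz; plain yogurt: 1.2 cup; vegetable oil: 2.4 L; chopped pecans: 128.0 g; chocolate chips: 7.1 oz

Scaling factor: 16/10 = 8/5 = 1.6.
peanut butter: 600 g × 8/5 = 960.0 g
milk: 10 fl oz × 8/5 = 16.0 fl oz
plain yogurt: 0.75 cup × 8/5 = 1.2 cup
vegetable oil: 1.5 L × 8/5 = 2.4 L
chopped pecans: 80 g × 8/5 = 128.0 g
chocolate chips: 125 g × 8/5 ÷ 28.35 g/oz ≈ 7.1 oz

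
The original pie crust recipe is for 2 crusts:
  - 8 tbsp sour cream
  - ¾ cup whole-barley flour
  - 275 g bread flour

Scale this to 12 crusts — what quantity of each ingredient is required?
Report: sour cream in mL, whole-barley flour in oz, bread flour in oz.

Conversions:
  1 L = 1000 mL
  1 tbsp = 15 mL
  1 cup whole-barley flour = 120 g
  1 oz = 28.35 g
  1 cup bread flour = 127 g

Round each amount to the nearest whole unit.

sour cream: 720 mL; whole-barley flour: 19 oz; bread flour: 58 oz

Scaling factor: 12/2 = 6.
sour cream: 8 tbsp × 6 × 15 mL/tbsp = 720 mL
whole-barley flour: 0.75 cup × 6 × 120 g/cup ÷ 28.35 g/oz ≈ 19 oz
bread flour: 275 g × 6 ÷ 28.35 g/oz ≈ 58 oz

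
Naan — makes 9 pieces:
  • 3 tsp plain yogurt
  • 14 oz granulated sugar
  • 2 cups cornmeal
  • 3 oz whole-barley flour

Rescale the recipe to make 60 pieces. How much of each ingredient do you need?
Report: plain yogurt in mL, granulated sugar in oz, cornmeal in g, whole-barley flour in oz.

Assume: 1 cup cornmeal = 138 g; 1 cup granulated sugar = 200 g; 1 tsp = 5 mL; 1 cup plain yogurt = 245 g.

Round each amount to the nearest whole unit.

Scaling factor: 60/9 = 20/3.
plain yogurt: 3 tsp × 20/3 × 5 mL/tsp = 100 mL
granulated sugar: 14 oz × 20/3 ≈ 93 oz
cornmeal: 2 cup × 20/3 × 138 g/cup = 1840 g
whole-barley flour: 3 oz × 20/3 = 20 oz

plain yogurt: 100 mL; granulated sugar: 93 oz; cornmeal: 1840 g; whole-barley flour: 20 oz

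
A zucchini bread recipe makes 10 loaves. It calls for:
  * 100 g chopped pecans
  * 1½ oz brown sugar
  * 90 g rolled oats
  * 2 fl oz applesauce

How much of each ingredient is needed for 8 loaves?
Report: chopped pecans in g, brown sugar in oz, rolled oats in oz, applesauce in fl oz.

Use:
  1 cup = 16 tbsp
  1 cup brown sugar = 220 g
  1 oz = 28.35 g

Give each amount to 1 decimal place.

Scaling factor: 8/10 = 4/5 = 0.8.
chopped pecans: 100 g × 4/5 = 80.0 g
brown sugar: 1.5 oz × 4/5 = 1.2 oz
rolled oats: 90 g × 4/5 ÷ 28.35 g/oz ≈ 2.5 oz
applesauce: 2 fl oz × 4/5 = 1.6 fl oz

chopped pecans: 80.0 g; brown sugar: 1.2 oz; rolled oats: 2.5 oz; applesauce: 1.6 fl oz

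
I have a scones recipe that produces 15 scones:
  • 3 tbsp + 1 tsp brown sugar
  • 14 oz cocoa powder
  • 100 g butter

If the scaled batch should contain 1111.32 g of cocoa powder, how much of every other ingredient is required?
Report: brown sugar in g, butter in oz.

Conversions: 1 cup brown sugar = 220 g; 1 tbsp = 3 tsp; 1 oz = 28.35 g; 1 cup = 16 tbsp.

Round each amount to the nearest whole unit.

The original recipe has 396.9 g of cocoa powder, so the scaling factor is 1111.32 ÷ 396.9 = 14/5 = 2.8.
brown sugar: (3 tbsp + 1 tsp = 10/3 tbsp) × 14/5 ÷ 16 tbsp/cup × 220 g/cup ≈ 128 g
butter: 100 g × 14/5 ÷ 28.35 g/oz ≈ 10 oz

brown sugar: 128 g; butter: 10 oz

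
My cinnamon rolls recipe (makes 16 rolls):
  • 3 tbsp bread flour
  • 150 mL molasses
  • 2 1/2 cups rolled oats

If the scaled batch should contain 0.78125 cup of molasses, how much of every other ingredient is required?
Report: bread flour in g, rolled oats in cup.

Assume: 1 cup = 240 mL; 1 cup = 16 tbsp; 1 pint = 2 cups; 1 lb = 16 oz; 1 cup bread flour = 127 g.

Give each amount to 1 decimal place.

The original recipe has 0.625 cup of molasses, so the scaling factor is 0.78125 ÷ 0.625 = 5/4 = 1.25.
bread flour: 3 tbsp × 5/4 ÷ 16 tbsp/cup × 127 g/cup ≈ 29.8 g
rolled oats: 2.5 cup × 5/4 ≈ 3.1 cup

bread flour: 29.8 g; rolled oats: 3.1 cup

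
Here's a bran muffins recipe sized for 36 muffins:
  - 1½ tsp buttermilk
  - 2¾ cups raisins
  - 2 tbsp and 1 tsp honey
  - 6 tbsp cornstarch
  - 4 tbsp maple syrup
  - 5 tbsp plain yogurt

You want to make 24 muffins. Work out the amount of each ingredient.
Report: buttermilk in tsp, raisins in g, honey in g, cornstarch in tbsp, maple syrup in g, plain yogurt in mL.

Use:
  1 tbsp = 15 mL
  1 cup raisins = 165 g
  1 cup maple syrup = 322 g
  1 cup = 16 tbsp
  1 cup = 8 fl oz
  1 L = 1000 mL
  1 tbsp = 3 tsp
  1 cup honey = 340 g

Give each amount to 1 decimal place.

buttermilk: 1.0 tsp; raisins: 302.5 g; honey: 33.1 g; cornstarch: 4.0 tbsp; maple syrup: 53.7 g; plain yogurt: 50.0 mL

Scaling factor: 24/36 = 2/3.
buttermilk: 1.5 tsp × 2/3 = 1.0 tsp
raisins: 2.75 cup × 2/3 × 165 g/cup = 302.5 g
honey: (2 tbsp + 1 tsp = 7/3 tbsp) × 2/3 ÷ 16 tbsp/cup × 340 g/cup ≈ 33.1 g
cornstarch: 6 tbsp × 2/3 = 4.0 tbsp
maple syrup: 4 tbsp × 2/3 ÷ 16 tbsp/cup × 322 g/cup ≈ 53.7 g
plain yogurt: 5 tbsp × 2/3 × 15 mL/tbsp = 50.0 mL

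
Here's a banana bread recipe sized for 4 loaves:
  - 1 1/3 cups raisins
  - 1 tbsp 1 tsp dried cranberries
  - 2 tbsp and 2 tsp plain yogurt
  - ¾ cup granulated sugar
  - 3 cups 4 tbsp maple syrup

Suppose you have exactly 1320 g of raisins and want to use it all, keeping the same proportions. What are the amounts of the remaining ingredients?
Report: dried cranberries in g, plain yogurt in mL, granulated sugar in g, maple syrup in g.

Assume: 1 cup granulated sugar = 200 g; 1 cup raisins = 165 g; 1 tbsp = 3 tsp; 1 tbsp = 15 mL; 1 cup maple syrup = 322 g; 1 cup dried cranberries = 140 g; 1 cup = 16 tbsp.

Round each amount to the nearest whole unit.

dried cranberries: 70 g; plain yogurt: 240 mL; granulated sugar: 900 g; maple syrup: 6279 g

The original recipe has 220 g of raisins, so the scaling factor is 1320 ÷ 220 = 6.
dried cranberries: (1 tbsp + 1 tsp = 4/3 tbsp) × 6 ÷ 16 tbsp/cup × 140 g/cup = 70 g
plain yogurt: (2 tbsp + 2 tsp = 8/3 tbsp) × 6 × 15 mL/tbsp = 240 mL
granulated sugar: 0.75 cup × 6 × 200 g/cup = 900 g
maple syrup: (3 cup + 4 tbsp = 3.25 cup) × 6 × 322 g/cup = 6279 g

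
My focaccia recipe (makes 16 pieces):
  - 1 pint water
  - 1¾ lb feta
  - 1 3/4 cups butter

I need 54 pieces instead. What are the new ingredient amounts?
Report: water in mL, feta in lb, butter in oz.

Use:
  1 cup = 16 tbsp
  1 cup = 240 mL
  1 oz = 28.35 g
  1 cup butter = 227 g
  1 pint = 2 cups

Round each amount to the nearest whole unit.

water: 1620 mL; feta: 6 lb; butter: 47 oz

Scaling factor: 54/16 = 27/8 = 3.375.
water: 1 pint × 27/8 × 2 cup/pint × 240 mL/cup = 1620 mL
feta: 1.75 lb × 27/8 ≈ 6 lb
butter: 1.75 cup × 27/8 × 227 g/cup ÷ 28.35 g/oz ≈ 47 oz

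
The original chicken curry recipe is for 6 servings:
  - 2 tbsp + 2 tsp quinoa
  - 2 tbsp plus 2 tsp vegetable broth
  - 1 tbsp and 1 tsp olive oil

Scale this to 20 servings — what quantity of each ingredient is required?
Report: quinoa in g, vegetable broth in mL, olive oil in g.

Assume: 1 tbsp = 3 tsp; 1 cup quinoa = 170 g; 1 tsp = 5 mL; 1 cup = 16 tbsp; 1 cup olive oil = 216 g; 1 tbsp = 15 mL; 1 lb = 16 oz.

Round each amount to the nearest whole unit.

Scaling factor: 20/6 = 10/3.
quinoa: (2 tbsp + 2 tsp = 8/3 tbsp) × 10/3 ÷ 16 tbsp/cup × 170 g/cup ≈ 94 g
vegetable broth: (2 tbsp + 2 tsp = 8/3 tbsp) × 10/3 × 15 mL/tbsp ≈ 133 mL
olive oil: (1 tbsp + 1 tsp = 4/3 tbsp) × 10/3 ÷ 16 tbsp/cup × 216 g/cup = 60 g

quinoa: 94 g; vegetable broth: 133 mL; olive oil: 60 g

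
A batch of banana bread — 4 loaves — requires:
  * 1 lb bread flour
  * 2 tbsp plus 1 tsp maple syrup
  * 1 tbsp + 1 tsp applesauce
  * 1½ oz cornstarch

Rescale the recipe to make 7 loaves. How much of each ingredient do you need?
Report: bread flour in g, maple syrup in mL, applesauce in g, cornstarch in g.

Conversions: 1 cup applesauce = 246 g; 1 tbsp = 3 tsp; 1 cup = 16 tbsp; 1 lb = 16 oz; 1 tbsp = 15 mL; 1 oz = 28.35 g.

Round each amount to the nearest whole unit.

Scaling factor: 7/4 = 1.75.
bread flour: 1 lb × 7/4 × 16 oz/lb × 28.35 g/oz ≈ 794 g
maple syrup: (2 tbsp + 1 tsp = 7/3 tbsp) × 7/4 × 15 mL/tbsp ≈ 61 mL
applesauce: (1 tbsp + 1 tsp = 4/3 tbsp) × 7/4 ÷ 16 tbsp/cup × 246 g/cup ≈ 36 g
cornstarch: 1.5 oz × 7/4 × 28.35 g/oz ≈ 74 g

bread flour: 794 g; maple syrup: 61 mL; applesauce: 36 g; cornstarch: 74 g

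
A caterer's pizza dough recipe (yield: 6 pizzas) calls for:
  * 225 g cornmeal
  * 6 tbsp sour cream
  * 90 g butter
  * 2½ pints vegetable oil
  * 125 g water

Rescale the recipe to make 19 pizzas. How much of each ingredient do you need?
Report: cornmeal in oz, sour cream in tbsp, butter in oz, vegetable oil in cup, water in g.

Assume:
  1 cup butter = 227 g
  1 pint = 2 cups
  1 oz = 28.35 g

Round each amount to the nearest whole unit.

Scaling factor: 19/6.
cornmeal: 225 g × 19/6 ÷ 28.35 g/oz ≈ 25 oz
sour cream: 6 tbsp × 19/6 = 19 tbsp
butter: 90 g × 19/6 ÷ 28.35 g/oz ≈ 10 oz
vegetable oil: 2.5 pint × 19/6 × 2 cup/pint ≈ 16 cup
water: 125 g × 19/6 ≈ 396 g

cornmeal: 25 oz; sour cream: 19 tbsp; butter: 10 oz; vegetable oil: 16 cup; water: 396 g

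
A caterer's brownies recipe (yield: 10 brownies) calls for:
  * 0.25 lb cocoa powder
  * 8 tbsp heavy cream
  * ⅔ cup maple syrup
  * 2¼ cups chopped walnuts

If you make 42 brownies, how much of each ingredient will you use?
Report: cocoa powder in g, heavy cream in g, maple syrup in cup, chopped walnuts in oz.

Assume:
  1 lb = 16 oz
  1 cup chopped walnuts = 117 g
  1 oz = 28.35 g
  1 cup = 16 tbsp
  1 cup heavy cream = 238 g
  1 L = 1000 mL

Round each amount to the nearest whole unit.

cocoa powder: 476 g; heavy cream: 500 g; maple syrup: 3 cup; chopped walnuts: 39 oz

Scaling factor: 42/10 = 21/5 = 4.2.
cocoa powder: 0.25 lb × 21/5 × 16 oz/lb × 28.35 g/oz ≈ 476 g
heavy cream: 8 tbsp × 21/5 ÷ 16 tbsp/cup × 238 g/cup ≈ 500 g
maple syrup: 2/3 cup × 21/5 ≈ 3 cup
chopped walnuts: 2.25 cup × 21/5 × 117 g/cup ÷ 28.35 g/oz = 39 oz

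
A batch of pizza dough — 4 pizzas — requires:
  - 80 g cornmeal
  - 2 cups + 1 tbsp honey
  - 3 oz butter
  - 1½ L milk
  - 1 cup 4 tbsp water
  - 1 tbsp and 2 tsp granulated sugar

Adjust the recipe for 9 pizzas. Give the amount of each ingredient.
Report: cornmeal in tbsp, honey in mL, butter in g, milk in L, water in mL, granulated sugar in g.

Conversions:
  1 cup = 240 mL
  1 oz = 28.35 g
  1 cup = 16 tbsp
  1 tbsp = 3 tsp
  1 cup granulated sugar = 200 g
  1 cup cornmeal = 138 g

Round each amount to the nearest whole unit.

Scaling factor: 9/4 = 2.25.
cornmeal: 80 g × 9/4 ÷ 138 g/cup × 16 tbsp/cup ≈ 21 tbsp
honey: (2 cup + 1 tbsp = 2.0625 cup) × 9/4 × 240 mL/cup ≈ 1114 mL
butter: 3 oz × 9/4 × 28.35 g/oz ≈ 191 g
milk: 1.5 L × 9/4 ≈ 3 L
water: (1 cup + 4 tbsp = 1.25 cup) × 9/4 × 240 mL/cup = 675 mL
granulated sugar: (1 tbsp + 2 tsp = 5/3 tbsp) × 9/4 ÷ 16 tbsp/cup × 200 g/cup ≈ 47 g

cornmeal: 21 tbsp; honey: 1114 mL; butter: 191 g; milk: 3 L; water: 675 mL; granulated sugar: 47 g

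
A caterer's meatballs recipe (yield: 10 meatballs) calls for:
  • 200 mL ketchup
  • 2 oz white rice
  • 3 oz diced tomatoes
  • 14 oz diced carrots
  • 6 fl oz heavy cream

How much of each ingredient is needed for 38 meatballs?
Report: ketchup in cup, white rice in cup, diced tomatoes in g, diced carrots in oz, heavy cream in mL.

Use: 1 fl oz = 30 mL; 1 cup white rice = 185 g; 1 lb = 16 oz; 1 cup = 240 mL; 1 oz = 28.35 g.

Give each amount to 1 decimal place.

Scaling factor: 38/10 = 19/5 = 3.8.
ketchup: 200 mL × 19/5 ÷ 240 mL/cup ≈ 3.2 cup
white rice: 2 oz × 19/5 × 28.35 g/oz ÷ 185 g/cup ≈ 1.2 cup
diced tomatoes: 3 oz × 19/5 × 28.35 g/oz ≈ 323.2 g
diced carrots: 14 oz × 19/5 = 53.2 oz
heavy cream: 6 fl oz × 19/5 × 30 mL/fl oz = 684.0 mL

ketchup: 3.2 cup; white rice: 1.2 cup; diced tomatoes: 323.2 g; diced carrots: 53.2 oz; heavy cream: 684.0 mL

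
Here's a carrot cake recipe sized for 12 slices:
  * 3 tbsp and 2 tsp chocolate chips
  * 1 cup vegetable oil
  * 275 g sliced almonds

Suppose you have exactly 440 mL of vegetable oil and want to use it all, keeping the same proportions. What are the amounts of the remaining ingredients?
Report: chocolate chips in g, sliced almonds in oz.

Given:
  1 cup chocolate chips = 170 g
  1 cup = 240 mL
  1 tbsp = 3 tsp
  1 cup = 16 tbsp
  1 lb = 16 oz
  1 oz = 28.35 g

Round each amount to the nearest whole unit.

The original recipe has 240 mL of vegetable oil, so the scaling factor is 440 ÷ 240 = 11/6.
chocolate chips: (3 tbsp + 2 tsp = 11/3 tbsp) × 11/6 ÷ 16 tbsp/cup × 170 g/cup ≈ 71 g
sliced almonds: 275 g × 11/6 ÷ 28.35 g/oz ≈ 18 oz

chocolate chips: 71 g; sliced almonds: 18 oz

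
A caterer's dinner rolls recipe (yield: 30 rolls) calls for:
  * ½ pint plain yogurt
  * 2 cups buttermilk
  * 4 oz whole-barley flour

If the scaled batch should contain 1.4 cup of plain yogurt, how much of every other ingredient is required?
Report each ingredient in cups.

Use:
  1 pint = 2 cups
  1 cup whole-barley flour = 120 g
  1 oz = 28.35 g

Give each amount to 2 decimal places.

buttermilk: 2.80 cup; whole-barley flour: 1.32 cup

The original recipe has 1 cup of plain yogurt, so the scaling factor is 1.4 ÷ 1 = 7/5 = 1.4.
buttermilk: 2 cup × 7/5 = 2.80 cup
whole-barley flour: 4 oz × 7/5 × 28.35 g/oz ÷ 120 g/cup ≈ 1.32 cup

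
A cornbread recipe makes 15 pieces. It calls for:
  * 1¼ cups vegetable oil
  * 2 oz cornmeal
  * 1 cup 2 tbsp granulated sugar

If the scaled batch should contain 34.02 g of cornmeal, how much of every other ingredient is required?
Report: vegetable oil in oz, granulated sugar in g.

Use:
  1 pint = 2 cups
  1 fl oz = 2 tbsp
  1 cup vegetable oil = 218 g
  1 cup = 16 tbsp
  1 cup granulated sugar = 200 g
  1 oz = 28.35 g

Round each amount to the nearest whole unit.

vegetable oil: 6 oz; granulated sugar: 135 g

The original recipe has 56.7 g of cornmeal, so the scaling factor is 34.02 ÷ 56.7 = 3/5 = 0.6.
vegetable oil: 1.25 cup × 3/5 × 218 g/cup ÷ 28.35 g/oz ≈ 6 oz
granulated sugar: (1 cup + 2 tbsp = 1.125 cup) × 3/5 × 200 g/cup = 135 g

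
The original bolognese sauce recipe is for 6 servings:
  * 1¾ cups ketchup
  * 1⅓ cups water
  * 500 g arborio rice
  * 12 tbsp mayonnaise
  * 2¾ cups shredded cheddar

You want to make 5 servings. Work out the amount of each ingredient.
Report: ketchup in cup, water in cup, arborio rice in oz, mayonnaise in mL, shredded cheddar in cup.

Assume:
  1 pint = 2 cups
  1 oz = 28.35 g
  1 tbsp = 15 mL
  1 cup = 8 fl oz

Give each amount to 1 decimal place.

Scaling factor: 5/6.
ketchup: 1.75 cup × 5/6 ≈ 1.5 cup
water: 4/3 cup × 5/6 ≈ 1.1 cup
arborio rice: 500 g × 5/6 ÷ 28.35 g/oz ≈ 14.7 oz
mayonnaise: 12 tbsp × 5/6 × 15 mL/tbsp = 150.0 mL
shredded cheddar: 2.75 cup × 5/6 ≈ 2.3 cup

ketchup: 1.5 cup; water: 1.1 cup; arborio rice: 14.7 oz; mayonnaise: 150.0 mL; shredded cheddar: 2.3 cup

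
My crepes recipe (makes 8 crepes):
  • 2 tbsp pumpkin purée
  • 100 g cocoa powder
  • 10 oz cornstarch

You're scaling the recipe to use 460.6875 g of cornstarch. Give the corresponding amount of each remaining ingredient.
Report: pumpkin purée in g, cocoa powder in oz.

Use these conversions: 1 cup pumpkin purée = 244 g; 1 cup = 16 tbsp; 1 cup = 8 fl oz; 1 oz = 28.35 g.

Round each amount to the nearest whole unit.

pumpkin purée: 50 g; cocoa powder: 6 oz

The original recipe has 283.5 g of cornstarch, so the scaling factor is 460.6875 ÷ 283.5 = 13/8 = 1.625.
pumpkin purée: 2 tbsp × 13/8 ÷ 16 tbsp/cup × 244 g/cup ≈ 50 g
cocoa powder: 100 g × 13/8 ÷ 28.35 g/oz ≈ 6 oz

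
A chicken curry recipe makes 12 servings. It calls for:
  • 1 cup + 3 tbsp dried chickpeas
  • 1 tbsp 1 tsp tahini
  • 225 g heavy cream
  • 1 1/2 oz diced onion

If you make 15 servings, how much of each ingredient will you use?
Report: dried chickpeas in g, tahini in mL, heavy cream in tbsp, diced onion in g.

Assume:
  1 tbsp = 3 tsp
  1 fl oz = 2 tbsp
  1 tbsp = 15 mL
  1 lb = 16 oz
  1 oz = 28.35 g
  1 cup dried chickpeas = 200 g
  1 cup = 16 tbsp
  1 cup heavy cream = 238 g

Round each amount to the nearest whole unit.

dried chickpeas: 297 g; tahini: 25 mL; heavy cream: 19 tbsp; diced onion: 53 g

Scaling factor: 15/12 = 5/4 = 1.25.
dried chickpeas: (1 cup + 3 tbsp = 1.1875 cup) × 5/4 × 200 g/cup ≈ 297 g
tahini: (1 tbsp + 1 tsp = 4/3 tbsp) × 5/4 × 15 mL/tbsp = 25 mL
heavy cream: 225 g × 5/4 ÷ 238 g/cup × 16 tbsp/cup ≈ 19 tbsp
diced onion: 1.5 oz × 5/4 × 28.35 g/oz ≈ 53 g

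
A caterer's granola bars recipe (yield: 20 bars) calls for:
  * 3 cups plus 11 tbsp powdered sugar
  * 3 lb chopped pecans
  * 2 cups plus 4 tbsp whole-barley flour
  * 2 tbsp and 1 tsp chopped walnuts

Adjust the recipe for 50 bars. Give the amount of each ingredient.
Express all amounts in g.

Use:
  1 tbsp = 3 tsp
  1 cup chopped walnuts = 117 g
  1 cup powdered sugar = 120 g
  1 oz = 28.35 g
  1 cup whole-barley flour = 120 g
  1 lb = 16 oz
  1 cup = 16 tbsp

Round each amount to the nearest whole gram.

powdered sugar: 1106 g; chopped pecans: 3402 g; whole-barley flour: 675 g; chopped walnuts: 43 g

Scaling factor: 50/20 = 5/2 = 2.5.
powdered sugar: (3 cup + 11 tbsp = 3.6875 cup) × 5/2 × 120 g/cup ≈ 1106 g
chopped pecans: 3 lb × 5/2 × 16 oz/lb × 28.35 g/oz = 3402 g
whole-barley flour: (2 cup + 4 tbsp = 2.25 cup) × 5/2 × 120 g/cup = 675 g
chopped walnuts: (2 tbsp + 1 tsp = 7/3 tbsp) × 5/2 ÷ 16 tbsp/cup × 117 g/cup ≈ 43 g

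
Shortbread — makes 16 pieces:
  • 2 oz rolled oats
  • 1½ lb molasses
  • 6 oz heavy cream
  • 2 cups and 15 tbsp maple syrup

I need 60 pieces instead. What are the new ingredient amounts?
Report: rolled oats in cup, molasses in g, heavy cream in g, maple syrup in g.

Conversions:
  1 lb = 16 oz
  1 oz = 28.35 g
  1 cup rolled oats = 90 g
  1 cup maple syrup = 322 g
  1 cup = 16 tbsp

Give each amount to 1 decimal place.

Scaling factor: 60/16 = 15/4 = 3.75.
rolled oats: 2 oz × 15/4 × 28.35 g/oz ÷ 90 g/cup ≈ 2.4 cup
molasses: 1.5 lb × 15/4 × 16 oz/lb × 28.35 g/oz = 2551.5 g
heavy cream: 6 oz × 15/4 × 28.35 g/oz ≈ 637.9 g
maple syrup: (2 cup + 15 tbsp = 2.9375 cup) × 15/4 × 322 g/cup ≈ 3547.0 g

rolled oats: 2.4 cup; molasses: 2551.5 g; heavy cream: 637.9 g; maple syrup: 3547.0 g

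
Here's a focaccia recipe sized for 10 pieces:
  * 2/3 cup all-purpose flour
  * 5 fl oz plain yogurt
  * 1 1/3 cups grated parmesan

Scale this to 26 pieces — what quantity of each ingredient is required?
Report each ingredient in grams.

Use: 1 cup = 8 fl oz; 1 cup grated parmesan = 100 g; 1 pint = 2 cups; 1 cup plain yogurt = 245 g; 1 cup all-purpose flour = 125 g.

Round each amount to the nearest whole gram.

all-purpose flour: 217 g; plain yogurt: 398 g; grated parmesan: 347 g

Scaling factor: 26/10 = 13/5 = 2.6.
all-purpose flour: 2/3 cup × 13/5 × 125 g/cup ≈ 217 g
plain yogurt: 5 fl oz × 13/5 ÷ 8 fl oz/cup × 245 g/cup ≈ 398 g
grated parmesan: 4/3 cup × 13/5 × 100 g/cup ≈ 347 g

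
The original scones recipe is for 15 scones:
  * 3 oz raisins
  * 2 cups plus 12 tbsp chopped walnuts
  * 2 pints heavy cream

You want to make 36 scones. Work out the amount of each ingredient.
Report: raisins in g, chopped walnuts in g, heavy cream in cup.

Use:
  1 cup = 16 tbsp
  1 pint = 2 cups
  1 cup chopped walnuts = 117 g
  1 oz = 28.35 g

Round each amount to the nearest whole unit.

raisins: 204 g; chopped walnuts: 772 g; heavy cream: 10 cup

Scaling factor: 36/15 = 12/5 = 2.4.
raisins: 3 oz × 12/5 × 28.35 g/oz ≈ 204 g
chopped walnuts: (2 cup + 12 tbsp = 2.75 cup) × 12/5 × 117 g/cup ≈ 772 g
heavy cream: 2 pint × 12/5 × 2 cup/pint ≈ 10 cup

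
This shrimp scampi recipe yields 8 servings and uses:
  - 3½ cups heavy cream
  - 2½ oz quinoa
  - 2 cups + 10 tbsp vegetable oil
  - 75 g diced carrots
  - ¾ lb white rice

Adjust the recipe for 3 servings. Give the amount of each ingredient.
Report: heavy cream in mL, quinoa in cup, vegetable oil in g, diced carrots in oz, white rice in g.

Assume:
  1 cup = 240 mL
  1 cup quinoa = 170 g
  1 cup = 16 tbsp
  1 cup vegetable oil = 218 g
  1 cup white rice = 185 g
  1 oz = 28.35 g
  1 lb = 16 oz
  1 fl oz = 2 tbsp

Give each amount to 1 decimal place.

Scaling factor: 3/8 = 0.375.
heavy cream: 3.5 cup × 3/8 × 240 mL/cup = 315.0 mL
quinoa: 2.5 oz × 3/8 × 28.35 g/oz ÷ 170 g/cup ≈ 0.2 cup
vegetable oil: (2 cup + 10 tbsp = 2.625 cup) × 3/8 × 218 g/cup ≈ 214.6 g
diced carrots: 75 g × 3/8 ÷ 28.35 g/oz ≈ 1.0 oz
white rice: 0.75 lb × 3/8 × 16 oz/lb × 28.35 g/oz ≈ 127.6 g

heavy cream: 315.0 mL; quinoa: 0.2 cup; vegetable oil: 214.6 g; diced carrots: 1.0 oz; white rice: 127.6 g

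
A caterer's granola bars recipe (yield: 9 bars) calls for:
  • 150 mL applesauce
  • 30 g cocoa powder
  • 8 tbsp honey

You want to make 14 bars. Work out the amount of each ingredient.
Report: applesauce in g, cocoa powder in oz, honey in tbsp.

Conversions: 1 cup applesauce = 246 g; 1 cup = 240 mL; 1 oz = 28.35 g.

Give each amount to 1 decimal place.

applesauce: 239.2 g; cocoa powder: 1.6 oz; honey: 12.4 tbsp

Scaling factor: 14/9.
applesauce: 150 mL × 14/9 ÷ 240 mL/cup × 246 g/cup ≈ 239.2 g
cocoa powder: 30 g × 14/9 ÷ 28.35 g/oz ≈ 1.6 oz
honey: 8 tbsp × 14/9 ≈ 12.4 tbsp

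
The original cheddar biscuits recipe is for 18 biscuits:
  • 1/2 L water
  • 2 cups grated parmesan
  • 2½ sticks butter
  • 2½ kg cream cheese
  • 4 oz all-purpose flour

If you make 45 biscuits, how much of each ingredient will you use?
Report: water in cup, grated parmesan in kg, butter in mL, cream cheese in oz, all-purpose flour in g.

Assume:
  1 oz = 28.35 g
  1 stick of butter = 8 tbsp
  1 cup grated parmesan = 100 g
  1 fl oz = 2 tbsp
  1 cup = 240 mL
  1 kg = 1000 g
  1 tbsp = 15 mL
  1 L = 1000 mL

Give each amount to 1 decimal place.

Scaling factor: 45/18 = 5/2 = 2.5.
water: 0.5 L × 5/2 × 1000 mL/L ÷ 240 mL/cup ≈ 5.2 cup
grated parmesan: 2 cup × 5/2 × 100 g/cup ÷ 1000 g/kg = 0.5 kg
butter: 2.5 stick × 5/2 × 8 tbsp/stick × 15 mL/tbsp = 750.0 mL
cream cheese: 2.5 kg × 5/2 × 1000 g/kg ÷ 28.35 g/oz ≈ 220.5 oz
all-purpose flour: 4 oz × 5/2 × 28.35 g/oz = 283.5 g

water: 5.2 cup; grated parmesan: 0.5 kg; butter: 750.0 mL; cream cheese: 220.5 oz; all-purpose flour: 283.5 g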